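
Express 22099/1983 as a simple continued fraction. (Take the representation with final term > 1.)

[11; 6, 1, 14, 19]

22099 = 11×1983 + 286
1983 = 6×286 + 267
286 = 1×267 + 19
267 = 14×19 + 1
19 = 19×1 + 0  (stop)
So 22099/1983 = [11; 6, 1, 14, 19].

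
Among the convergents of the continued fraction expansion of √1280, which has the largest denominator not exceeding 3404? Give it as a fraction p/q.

51841/1449

√1280 = [35; 1, 3, 2, 17, 2, 3, 1, 70, …] (period length 8).
Convergents:
  p_0/q_0 = 35/1
  p_1/q_1 = 36/1
  p_2/q_2 = 143/4
  p_3/q_3 = 322/9
  p_4/q_4 = 5617/157
  p_5/q_5 = 11556/323
  p_6/q_6 = 40285/1126
  p_7/q_7 = 51841/1449
  p_8/q_8 = 3669155/102556
q_7 = 1449 ≤ 3404 < 102556 = q_8, so the answer is 51841/1449.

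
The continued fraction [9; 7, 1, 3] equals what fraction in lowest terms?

283/31

Using pₖ = aₖpₖ₋₁ + pₖ₋₂ and qₖ = aₖqₖ₋₁ + qₖ₋₂:
  k=0: a=9, p=9, q=1
  k=1: a=7, p=64, q=7
  k=2: a=1, p=73, q=8
  k=3: a=3, p=283, q=31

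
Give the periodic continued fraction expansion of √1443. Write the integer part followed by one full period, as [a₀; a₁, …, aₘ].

[37; 1, 74]

a₀ = ⌊√1443⌋ = 37.
With m₀=0, d₀=1 and mₖ₊₁ = dₖaₖ − mₖ, dₖ₊₁ = (n − mₖ₊₁²)/dₖ, aₖ₊₁ = ⌊(a₀+mₖ₊₁)/dₖ₊₁⌋:
  k=1: m=37, d=74, a=1
  k=2: m=37, d=1, a=74
d=1 and a=2a₀=74 at k=2, so the next step gives (m, d) = (37, 74) again — its k=1 value — and the period has length 2.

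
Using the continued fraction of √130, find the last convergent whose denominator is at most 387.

√130 = [11; 2, 2, 22, …] (period length 3).
Convergents:
  p_0/q_0 = 11/1
  p_1/q_1 = 23/2
  p_2/q_2 = 57/5
  p_3/q_3 = 1277/112
  p_4/q_4 = 2611/229
  p_5/q_5 = 6499/570
q_4 = 229 ≤ 387 < 570 = q_5, so the answer is 2611/229.

2611/229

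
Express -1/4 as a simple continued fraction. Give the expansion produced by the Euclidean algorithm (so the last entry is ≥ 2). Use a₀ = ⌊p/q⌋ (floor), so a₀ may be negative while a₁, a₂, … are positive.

[-1; 1, 3]

-1 = -1*4 + 3
4 = 1*3 + 1
3 = 3*1 + 0  (stop)
So -1/4 = [-1; 1, 3].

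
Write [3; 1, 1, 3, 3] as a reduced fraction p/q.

Using pₖ = aₖpₖ₋₁ + pₖ₋₂ and qₖ = aₖqₖ₋₁ + qₖ₋₂:
  k=0: a=3, p=3, q=1
  k=1: a=1, p=4, q=1
  k=2: a=1, p=7, q=2
  k=3: a=3, p=25, q=7
  k=4: a=3, p=82, q=23

82/23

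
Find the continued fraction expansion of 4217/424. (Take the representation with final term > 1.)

[9; 1, 17, 2, 3, 3]

4217 = 9*424 + 401
424 = 1*401 + 23
401 = 17*23 + 10
23 = 2*10 + 3
10 = 3*3 + 1
3 = 3*1 + 0  (stop)
So 4217/424 = [9; 1, 17, 2, 3, 3].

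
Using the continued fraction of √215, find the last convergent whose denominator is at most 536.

3871/264

√215 = [14; 1, 1, 1, 28, …] (period length 4).
Convergents:
  p_0/q_0 = 14/1
  p_1/q_1 = 15/1
  p_2/q_2 = 29/2
  p_3/q_3 = 44/3
  p_4/q_4 = 1261/86
  p_5/q_5 = 1305/89
  p_6/q_6 = 2566/175
  p_7/q_7 = 3871/264
  p_8/q_8 = 110954/7567
q_7 = 264 ≤ 536 < 7567 = q_8, so the answer is 3871/264.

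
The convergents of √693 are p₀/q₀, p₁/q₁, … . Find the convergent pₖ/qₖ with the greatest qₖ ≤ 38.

√693 = [26; 3, 12, 1, 4, 1, 12, 3, 52, …] (period length 8).
Convergents:
  p_0/q_0 = 26/1
  p_1/q_1 = 79/3
  p_2/q_2 = 974/37
  p_3/q_3 = 1053/40
q_2 = 37 ≤ 38 < 40 = q_3, so the answer is 974/37.

974/37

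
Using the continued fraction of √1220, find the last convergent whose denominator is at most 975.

√1220 = [34; 1, 12, 1, 68, …] (period length 4).
Convergents:
  p_0/q_0 = 34/1
  p_1/q_1 = 35/1
  p_2/q_2 = 454/13
  p_3/q_3 = 489/14
  p_4/q_4 = 33706/965
  p_5/q_5 = 34195/979
q_4 = 965 ≤ 975 < 979 = q_5, so the answer is 33706/965.

33706/965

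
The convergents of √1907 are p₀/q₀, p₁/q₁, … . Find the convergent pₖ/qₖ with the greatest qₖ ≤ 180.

5677/130

√1907 = [43; 1, 2, 43, 2, 1, 86, …] (period length 6).
Convergents:
  p_0/q_0 = 43/1
  p_1/q_1 = 44/1
  p_2/q_2 = 131/3
  p_3/q_3 = 5677/130
  p_4/q_4 = 11485/263
q_3 = 130 ≤ 180 < 263 = q_4, so the answer is 5677/130.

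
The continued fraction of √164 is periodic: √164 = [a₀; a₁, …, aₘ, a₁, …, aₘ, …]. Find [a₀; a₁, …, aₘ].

[12; 1, 4, 6, 4, 1, 24]

a₀ = ⌊√164⌋ = 12.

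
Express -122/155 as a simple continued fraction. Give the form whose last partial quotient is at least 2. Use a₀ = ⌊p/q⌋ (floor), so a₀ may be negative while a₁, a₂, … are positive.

[-1; 4, 1, 2, 3, 3]

-122 = -1*155 + 33
155 = 4*33 + 23
33 = 1*23 + 10
23 = 2*10 + 3
10 = 3*3 + 1
3 = 3*1 + 0  (stop)
So -122/155 = [-1; 4, 1, 2, 3, 3].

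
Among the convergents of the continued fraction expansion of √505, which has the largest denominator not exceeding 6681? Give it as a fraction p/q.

72765/3238

√505 = [22; 2, 8, 2, 44, …] (period length 4).
Convergents:
  p_0/q_0 = 22/1
  p_1/q_1 = 45/2
  p_2/q_2 = 382/17
  p_3/q_3 = 809/36
  p_4/q_4 = 35978/1601
  p_5/q_5 = 72765/3238
  p_6/q_6 = 618098/27505
q_5 = 3238 ≤ 6681 < 27505 = q_6, so the answer is 72765/3238.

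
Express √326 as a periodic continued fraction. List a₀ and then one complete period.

a₀ = ⌊√326⌋ = 18.

[18; 18, 36]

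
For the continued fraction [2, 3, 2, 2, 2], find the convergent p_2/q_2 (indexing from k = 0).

16/7

Using pₖ = aₖpₖ₋₁ + pₖ₋₂, qₖ = aₖqₖ₋₁ + qₖ₋₂ (with p₋₁=1, p₋₂=0, q₋₁=0, q₋₂=1):
  k=0: a=2, p=2, q=1
  k=1: a=3, p=7, q=3
  k=2: a=2, p=16, q=7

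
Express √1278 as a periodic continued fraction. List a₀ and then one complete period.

a₀ = ⌊√1278⌋ = 35.
With m₀=0, d₀=1 and mₖ₊₁ = dₖaₖ − mₖ, dₖ₊₁ = (n − mₖ₊₁²)/dₖ, aₖ₊₁ = ⌊(a₀+mₖ₊₁)/dₖ₊₁⌋:
  k=1: m=35, d=53, a=1
  k=2: m=18, d=18, a=2
  k=3: m=18, d=53, a=1
  k=4: m=35, d=1, a=70
d=1 and a=2a₀=70 at k=4, so the next step gives (m, d) = (35, 53) again — its k=1 value — and the period has length 4.

[35; 1, 2, 1, 70]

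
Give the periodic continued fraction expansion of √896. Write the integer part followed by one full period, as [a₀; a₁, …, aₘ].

[29; 1, 13, 1, 58]

a₀ = ⌊√896⌋ = 29.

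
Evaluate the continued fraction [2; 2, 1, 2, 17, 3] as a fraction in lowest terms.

1009/425

Using pₖ = aₖpₖ₋₁ + pₖ₋₂ and qₖ = aₖqₖ₋₁ + qₖ₋₂:
  k=0: a=2, p=2, q=1
  k=1: a=2, p=5, q=2
  k=2: a=1, p=7, q=3
  k=3: a=2, p=19, q=8
  k=4: a=17, p=330, q=139
  k=5: a=3, p=1009, q=425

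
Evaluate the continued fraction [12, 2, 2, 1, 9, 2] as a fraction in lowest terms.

Using pₖ = aₖpₖ₋₁ + pₖ₋₂ and qₖ = aₖqₖ₋₁ + qₖ₋₂:
  k=0: a=12, p=12, q=1
  k=1: a=2, p=25, q=2
  k=2: a=2, p=62, q=5
  k=3: a=1, p=87, q=7
  k=4: a=9, p=845, q=68
  k=5: a=2, p=1777, q=143

1777/143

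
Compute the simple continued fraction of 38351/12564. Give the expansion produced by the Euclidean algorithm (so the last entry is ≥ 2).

[3; 19, 15, 3, 14]

38351 = 3·12564 + 659
12564 = 19·659 + 43
659 = 15·43 + 14
43 = 3·14 + 1
14 = 14·1 + 0  (stop)
So 38351/12564 = [3; 19, 15, 3, 14].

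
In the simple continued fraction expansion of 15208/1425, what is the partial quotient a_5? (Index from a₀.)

15208 = 10·1425 + 958   →  a_0 = 10
1425 = 1·958 + 467   →  a_1 = 1
958 = 2·467 + 24   →  a_2 = 2
467 = 19·24 + 11   →  a_3 = 19
24 = 2·11 + 2   →  a_4 = 2
11 = 5·2 + 1   →  a_5 = 5

5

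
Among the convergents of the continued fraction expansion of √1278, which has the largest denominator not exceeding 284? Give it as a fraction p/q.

√1278 = [35; 1, 2, 1, 70, …] (period length 4).
Convergents:
  p_0/q_0 = 35/1
  p_1/q_1 = 36/1
  p_2/q_2 = 107/3
  p_3/q_3 = 143/4
  p_4/q_4 = 10117/283
  p_5/q_5 = 10260/287
q_4 = 283 ≤ 284 < 287 = q_5, so the answer is 10117/283.

10117/283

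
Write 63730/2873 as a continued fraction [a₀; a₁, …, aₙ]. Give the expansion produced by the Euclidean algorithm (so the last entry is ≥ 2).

63730 = 22·2873 + 524
2873 = 5·524 + 253
524 = 2·253 + 18
253 = 14·18 + 1
18 = 18·1 + 0  (stop)
So 63730/2873 = [22; 5, 2, 14, 18].

[22; 5, 2, 14, 18]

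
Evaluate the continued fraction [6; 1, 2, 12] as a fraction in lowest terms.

247/37

Using pₖ = aₖpₖ₋₁ + pₖ₋₂ and qₖ = aₖqₖ₋₁ + qₖ₋₂:
  k=0: a=6, p=6, q=1
  k=1: a=1, p=7, q=1
  k=2: a=2, p=20, q=3
  k=3: a=12, p=247, q=37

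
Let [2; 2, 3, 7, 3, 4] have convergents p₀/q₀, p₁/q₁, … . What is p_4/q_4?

Using pₖ = aₖpₖ₋₁ + pₖ₋₂, qₖ = aₖqₖ₋₁ + qₖ₋₂ (with p₋₁=1, p₋₂=0, q₋₁=0, q₋₂=1):
  k=0: a=2, p=2, q=1
  k=1: a=2, p=5, q=2
  k=2: a=3, p=17, q=7
  k=3: a=7, p=124, q=51
  k=4: a=3, p=389, q=160

389/160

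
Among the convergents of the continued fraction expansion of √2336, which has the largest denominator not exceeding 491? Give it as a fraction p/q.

√2336 = [48; 3, 96, …] (period length 2).
Convergents:
  p_0/q_0 = 48/1
  p_1/q_1 = 145/3
  p_2/q_2 = 13968/289
  p_3/q_3 = 42049/870
q_2 = 289 ≤ 491 < 870 = q_3, so the answer is 13968/289.

13968/289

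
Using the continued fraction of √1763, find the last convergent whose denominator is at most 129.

√1763 = [41; 1, 82, …] (period length 2).
Convergents:
  p_0/q_0 = 41/1
  p_1/q_1 = 42/1
  p_2/q_2 = 3485/83
  p_3/q_3 = 3527/84
  p_4/q_4 = 292699/6971
q_3 = 84 ≤ 129 < 6971 = q_4, so the answer is 3527/84.

3527/84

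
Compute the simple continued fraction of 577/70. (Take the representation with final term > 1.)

577 = 8×70 + 17
70 = 4×17 + 2
17 = 8×2 + 1
2 = 2×1 + 0  (stop)
So 577/70 = [8; 4, 8, 2].

[8; 4, 8, 2]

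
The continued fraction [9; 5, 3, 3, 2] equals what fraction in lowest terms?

Fold from the inside: start with 2/1.
  3 + 1/2 = 7/2
  3 + 2/7 = 23/7
  5 + 7/23 = 122/23
  9 + 23/122 = 1121/122

1121/122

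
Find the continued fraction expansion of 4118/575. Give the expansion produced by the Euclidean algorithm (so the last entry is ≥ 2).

4118 = 7*575 + 93
575 = 6*93 + 17
93 = 5*17 + 8
17 = 2*8 + 1
8 = 8*1 + 0  (stop)
So 4118/575 = [7; 6, 5, 2, 8].

[7; 6, 5, 2, 8]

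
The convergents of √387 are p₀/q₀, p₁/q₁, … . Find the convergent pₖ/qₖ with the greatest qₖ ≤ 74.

√387 = [19; 1, 2, 19, 2, 1, 38, …] (period length 6).
Convergents:
  p_0/q_0 = 19/1
  p_1/q_1 = 20/1
  p_2/q_2 = 59/3
  p_3/q_3 = 1141/58
  p_4/q_4 = 2341/119
q_3 = 58 ≤ 74 < 119 = q_4, so the answer is 1141/58.

1141/58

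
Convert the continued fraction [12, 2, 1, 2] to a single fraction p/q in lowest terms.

Fold from the inside: start with 2/1.
  1 + 1/2 = 3/2
  2 + 2/3 = 8/3
  12 + 3/8 = 99/8

99/8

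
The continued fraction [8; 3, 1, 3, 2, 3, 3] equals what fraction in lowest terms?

Using pₖ = aₖpₖ₋₁ + pₖ₋₂ and qₖ = aₖqₖ₋₁ + qₖ₋₂:
  k=0: a=8, p=8, q=1
  k=1: a=3, p=25, q=3
  k=2: a=1, p=33, q=4
  k=3: a=3, p=124, q=15
  k=4: a=2, p=281, q=34
  k=5: a=3, p=967, q=117
  k=6: a=3, p=3182, q=385

3182/385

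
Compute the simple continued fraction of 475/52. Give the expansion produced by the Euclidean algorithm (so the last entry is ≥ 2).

[9; 7, 2, 3]

475 = 9*52 + 7
52 = 7*7 + 3
7 = 2*3 + 1
3 = 3*1 + 0  (stop)
So 475/52 = [9; 7, 2, 3].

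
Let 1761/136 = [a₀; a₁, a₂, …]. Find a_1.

1761 = 12·136 + 129   →  a_0 = 12
136 = 1·129 + 7   →  a_1 = 1

1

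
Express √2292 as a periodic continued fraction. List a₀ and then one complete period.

[47; 1, 6, 1, 94]

a₀ = ⌊√2292⌋ = 47.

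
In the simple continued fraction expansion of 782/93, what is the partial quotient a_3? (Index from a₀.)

4

782 = 8·93 + 38   →  a_0 = 8
93 = 2·38 + 17   →  a_1 = 2
38 = 2·17 + 4   →  a_2 = 2
17 = 4·4 + 1   →  a_3 = 4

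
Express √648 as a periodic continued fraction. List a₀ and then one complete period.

[25; 2, 5, 6, 5, 2, 50]

a₀ = ⌊√648⌋ = 25.
With m₀=0, d₀=1 and mₖ₊₁ = dₖaₖ − mₖ, dₖ₊₁ = (n − mₖ₊₁²)/dₖ, aₖ₊₁ = ⌊(a₀+mₖ₊₁)/dₖ₊₁⌋:
  k=1: m=25, d=23, a=2
  k=2: m=21, d=9, a=5
  k=3: m=24, d=8, a=6
  k=4: m=24, d=9, a=5
  k=5: m=21, d=23, a=2
  k=6: m=25, d=1, a=50
d=1 and a=2a₀=50 at k=6, so the next step gives (m, d) = (25, 23) again — its k=1 value — and the period has length 6.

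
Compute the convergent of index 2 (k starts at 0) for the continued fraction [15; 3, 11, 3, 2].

521/34

Using pₖ = aₖpₖ₋₁ + pₖ₋₂, qₖ = aₖqₖ₋₁ + qₖ₋₂ (with p₋₁=1, p₋₂=0, q₋₁=0, q₋₂=1):
  k=0: a=15, p=15, q=1
  k=1: a=3, p=46, q=3
  k=2: a=11, p=521, q=34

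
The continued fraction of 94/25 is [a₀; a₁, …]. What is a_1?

94 = 3·25 + 19   →  a_0 = 3
25 = 1·19 + 6   →  a_1 = 1

1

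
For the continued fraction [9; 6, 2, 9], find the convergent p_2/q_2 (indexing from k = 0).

Using pₖ = aₖpₖ₋₁ + pₖ₋₂, qₖ = aₖqₖ₋₁ + qₖ₋₂ (with p₋₁=1, p₋₂=0, q₋₁=0, q₋₂=1):
  k=0: a=9, p=9, q=1
  k=1: a=6, p=55, q=6
  k=2: a=2, p=119, q=13

119/13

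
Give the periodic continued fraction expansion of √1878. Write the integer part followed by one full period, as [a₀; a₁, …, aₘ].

[43; 2, 1, 42, 1, 2, 86]

a₀ = ⌊√1878⌋ = 43.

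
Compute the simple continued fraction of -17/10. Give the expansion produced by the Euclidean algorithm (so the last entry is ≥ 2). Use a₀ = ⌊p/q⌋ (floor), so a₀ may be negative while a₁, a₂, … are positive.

[-2; 3, 3]

-17 = -2·10 + 3
10 = 3·3 + 1
3 = 3·1 + 0  (stop)
So -17/10 = [-2; 3, 3].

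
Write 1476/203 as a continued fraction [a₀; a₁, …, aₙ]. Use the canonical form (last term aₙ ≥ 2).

1476 = 7*203 + 55
203 = 3*55 + 38
55 = 1*38 + 17
38 = 2*17 + 4
17 = 4*4 + 1
4 = 4*1 + 0  (stop)
So 1476/203 = [7; 3, 1, 2, 4, 4].

[7; 3, 1, 2, 4, 4]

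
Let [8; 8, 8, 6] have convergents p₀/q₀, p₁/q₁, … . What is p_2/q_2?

528/65

Using pₖ = aₖpₖ₋₁ + pₖ₋₂, qₖ = aₖqₖ₋₁ + qₖ₋₂ (with p₋₁=1, p₋₂=0, q₋₁=0, q₋₂=1):
  k=0: a=8, p=8, q=1
  k=1: a=8, p=65, q=8
  k=2: a=8, p=528, q=65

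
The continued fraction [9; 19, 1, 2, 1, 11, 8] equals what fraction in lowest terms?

67907/7503

Using pₖ = aₖpₖ₋₁ + pₖ₋₂ and qₖ = aₖqₖ₋₁ + qₖ₋₂:
  k=0: a=9, p=9, q=1
  k=1: a=19, p=172, q=19
  k=2: a=1, p=181, q=20
  k=3: a=2, p=534, q=59
  k=4: a=1, p=715, q=79
  k=5: a=11, p=8399, q=928
  k=6: a=8, p=67907, q=7503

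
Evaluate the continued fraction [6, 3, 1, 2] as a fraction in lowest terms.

Fold from the inside: start with 2/1.
  1 + 1/2 = 3/2
  3 + 2/3 = 11/3
  6 + 3/11 = 69/11

69/11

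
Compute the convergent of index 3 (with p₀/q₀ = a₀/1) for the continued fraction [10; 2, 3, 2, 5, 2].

167/16

Using pₖ = aₖpₖ₋₁ + pₖ₋₂, qₖ = aₖqₖ₋₁ + qₖ₋₂ (with p₋₁=1, p₋₂=0, q₋₁=0, q₋₂=1):
  k=0: a=10, p=10, q=1
  k=1: a=2, p=21, q=2
  k=2: a=3, p=73, q=7
  k=3: a=2, p=167, q=16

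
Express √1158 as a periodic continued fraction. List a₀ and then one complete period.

[34; 34, 68]

a₀ = ⌊√1158⌋ = 34.
With m₀=0, d₀=1 and mₖ₊₁ = dₖaₖ − mₖ, dₖ₊₁ = (n − mₖ₊₁²)/dₖ, aₖ₊₁ = ⌊(a₀+mₖ₊₁)/dₖ₊₁⌋:
  k=1: m=34, d=2, a=34
  k=2: m=34, d=1, a=68
d=1 and a=2a₀=68 at k=2, so the next step gives (m, d) = (34, 2) again — its k=1 value — and the period has length 2.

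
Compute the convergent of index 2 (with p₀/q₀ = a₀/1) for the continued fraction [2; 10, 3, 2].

Using pₖ = aₖpₖ₋₁ + pₖ₋₂, qₖ = aₖqₖ₋₁ + qₖ₋₂ (with p₋₁=1, p₋₂=0, q₋₁=0, q₋₂=1):
  k=0: a=2, p=2, q=1
  k=1: a=10, p=21, q=10
  k=2: a=3, p=65, q=31

65/31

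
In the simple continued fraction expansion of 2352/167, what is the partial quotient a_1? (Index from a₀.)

11

2352 = 14·167 + 14   →  a_0 = 14
167 = 11·14 + 13   →  a_1 = 11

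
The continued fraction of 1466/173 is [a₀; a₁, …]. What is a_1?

2

1466 = 8·173 + 82   →  a_0 = 8
173 = 2·82 + 9   →  a_1 = 2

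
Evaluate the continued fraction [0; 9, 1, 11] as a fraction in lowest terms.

Fold from the inside: start with 11/1.
  1 + 1/11 = 12/11
  9 + 11/12 = 119/12
  0 + 12/119 = 12/119

12/119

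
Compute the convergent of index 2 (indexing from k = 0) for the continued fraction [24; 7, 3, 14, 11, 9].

531/22

Using pₖ = aₖpₖ₋₁ + pₖ₋₂, qₖ = aₖqₖ₋₁ + qₖ₋₂ (with p₋₁=1, p₋₂=0, q₋₁=0, q₋₂=1):
  k=0: a=24, p=24, q=1
  k=1: a=7, p=169, q=7
  k=2: a=3, p=531, q=22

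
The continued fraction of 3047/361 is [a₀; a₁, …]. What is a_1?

2

3047 = 8·361 + 159   →  a_0 = 8
361 = 2·159 + 43   →  a_1 = 2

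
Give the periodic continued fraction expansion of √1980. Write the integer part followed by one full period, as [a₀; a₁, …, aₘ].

a₀ = ⌊√1980⌋ = 44.
With m₀=0, d₀=1 and mₖ₊₁ = dₖaₖ − mₖ, dₖ₊₁ = (n − mₖ₊₁²)/dₖ, aₖ₊₁ = ⌊(a₀+mₖ₊₁)/dₖ₊₁⌋:
  k=1: m=44, d=44, a=2
  k=2: m=44, d=1, a=88
d=1 and a=2a₀=88 at k=2, so the next step gives (m, d) = (44, 44) again — its k=1 value — and the period has length 2.

[44; 2, 88]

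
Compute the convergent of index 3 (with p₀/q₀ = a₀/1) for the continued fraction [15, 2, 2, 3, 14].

262/17

Using pₖ = aₖpₖ₋₁ + pₖ₋₂, qₖ = aₖqₖ₋₁ + qₖ₋₂ (with p₋₁=1, p₋₂=0, q₋₁=0, q₋₂=1):
  k=0: a=15, p=15, q=1
  k=1: a=2, p=31, q=2
  k=2: a=2, p=77, q=5
  k=3: a=3, p=262, q=17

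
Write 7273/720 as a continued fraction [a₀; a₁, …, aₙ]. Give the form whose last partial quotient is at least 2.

[10; 9, 1, 6, 3, 3]

7273 = 10·720 + 73
720 = 9·73 + 63
73 = 1·63 + 10
63 = 6·10 + 3
10 = 3·3 + 1
3 = 3·1 + 0  (stop)
So 7273/720 = [10; 9, 1, 6, 3, 3].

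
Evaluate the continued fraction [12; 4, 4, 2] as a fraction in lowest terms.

465/38

Fold from the inside: start with 2/1.
  4 + 1/2 = 9/2
  4 + 2/9 = 38/9
  12 + 9/38 = 465/38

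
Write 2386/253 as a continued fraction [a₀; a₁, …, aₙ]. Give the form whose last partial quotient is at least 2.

2386 = 9×253 + 109
253 = 2×109 + 35
109 = 3×35 + 4
35 = 8×4 + 3
4 = 1×3 + 1
3 = 3×1 + 0  (stop)
So 2386/253 = [9; 2, 3, 8, 1, 3].

[9; 2, 3, 8, 1, 3]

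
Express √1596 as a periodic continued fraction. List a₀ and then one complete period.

[39; 1, 18, 1, 78]

a₀ = ⌊√1596⌋ = 39.
With m₀=0, d₀=1 and mₖ₊₁ = dₖaₖ − mₖ, dₖ₊₁ = (n − mₖ₊₁²)/dₖ, aₖ₊₁ = ⌊(a₀+mₖ₊₁)/dₖ₊₁⌋:
  k=1: m=39, d=75, a=1
  k=2: m=36, d=4, a=18
  k=3: m=36, d=75, a=1
  k=4: m=39, d=1, a=78
d=1 and a=2a₀=78 at k=4, so the next step gives (m, d) = (39, 75) again — its k=1 value — and the period has length 4.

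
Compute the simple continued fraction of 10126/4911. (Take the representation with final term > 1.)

[2; 16, 6, 2, 7, 3]

10126 = 2·4911 + 304
4911 = 16·304 + 47
304 = 6·47 + 22
47 = 2·22 + 3
22 = 7·3 + 1
3 = 3·1 + 0  (stop)
So 10126/4911 = [2; 16, 6, 2, 7, 3].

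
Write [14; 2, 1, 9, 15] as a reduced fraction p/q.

Fold from the inside: start with 15/1.
  9 + 1/15 = 136/15
  1 + 15/136 = 151/136
  2 + 136/151 = 438/151
  14 + 151/438 = 6283/438

6283/438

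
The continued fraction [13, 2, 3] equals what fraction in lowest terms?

Fold from the inside: start with 3/1.
  2 + 1/3 = 7/3
  13 + 3/7 = 94/7

94/7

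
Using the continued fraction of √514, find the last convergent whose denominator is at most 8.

68/3

√514 = [22; 1, 2, 22, 2, 1, 44, …] (period length 6).
Convergents:
  p_0/q_0 = 22/1
  p_1/q_1 = 23/1
  p_2/q_2 = 68/3
  p_3/q_3 = 1519/67
q_2 = 3 ≤ 8 < 67 = q_3, so the answer is 68/3.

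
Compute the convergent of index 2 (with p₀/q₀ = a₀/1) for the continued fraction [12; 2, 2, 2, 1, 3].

Using pₖ = aₖpₖ₋₁ + pₖ₋₂, qₖ = aₖqₖ₋₁ + qₖ₋₂ (with p₋₁=1, p₋₂=0, q₋₁=0, q₋₂=1):
  k=0: a=12, p=12, q=1
  k=1: a=2, p=25, q=2
  k=2: a=2, p=62, q=5

62/5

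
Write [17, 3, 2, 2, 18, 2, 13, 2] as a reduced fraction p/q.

311066/17987

Using pₖ = aₖpₖ₋₁ + pₖ₋₂ and qₖ = aₖqₖ₋₁ + qₖ₋₂:
  k=0: a=17, p=17, q=1
  k=1: a=3, p=52, q=3
  k=2: a=2, p=121, q=7
  k=3: a=2, p=294, q=17
  k=4: a=18, p=5413, q=313
  k=5: a=2, p=11120, q=643
  k=6: a=13, p=149973, q=8672
  k=7: a=2, p=311066, q=17987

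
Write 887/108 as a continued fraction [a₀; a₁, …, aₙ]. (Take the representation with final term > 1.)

887 = 8×108 + 23
108 = 4×23 + 16
23 = 1×16 + 7
16 = 2×7 + 2
7 = 3×2 + 1
2 = 2×1 + 0  (stop)
So 887/108 = [8; 4, 1, 2, 3, 2].

[8; 4, 1, 2, 3, 2]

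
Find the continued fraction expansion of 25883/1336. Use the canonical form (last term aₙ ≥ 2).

[19; 2, 1, 2, 10, 16]

25883 = 19×1336 + 499
1336 = 2×499 + 338
499 = 1×338 + 161
338 = 2×161 + 16
161 = 10×16 + 1
16 = 16×1 + 0  (stop)
So 25883/1336 = [19; 2, 1, 2, 10, 16].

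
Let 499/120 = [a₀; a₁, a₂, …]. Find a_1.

499 = 4·120 + 19   →  a_0 = 4
120 = 6·19 + 6   →  a_1 = 6

6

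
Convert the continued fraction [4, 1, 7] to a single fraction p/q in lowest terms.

39/8

Fold from the inside: start with 7/1.
  1 + 1/7 = 8/7
  4 + 7/8 = 39/8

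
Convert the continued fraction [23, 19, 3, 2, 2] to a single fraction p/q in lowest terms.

7561/328

Using pₖ = aₖpₖ₋₁ + pₖ₋₂ and qₖ = aₖqₖ₋₁ + qₖ₋₂:
  k=0: a=23, p=23, q=1
  k=1: a=19, p=438, q=19
  k=2: a=3, p=1337, q=58
  k=3: a=2, p=3112, q=135
  k=4: a=2, p=7561, q=328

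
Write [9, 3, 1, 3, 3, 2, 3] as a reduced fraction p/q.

Fold from the inside: start with 3/1.
  2 + 1/3 = 7/3
  3 + 3/7 = 24/7
  3 + 7/24 = 79/24
  1 + 24/79 = 103/79
  3 + 79/103 = 388/103
  9 + 103/388 = 3595/388

3595/388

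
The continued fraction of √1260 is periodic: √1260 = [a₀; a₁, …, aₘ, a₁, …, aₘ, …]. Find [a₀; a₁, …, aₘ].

a₀ = ⌊√1260⌋ = 35.
With m₀=0, d₀=1 and mₖ₊₁ = dₖaₖ − mₖ, dₖ₊₁ = (n − mₖ₊₁²)/dₖ, aₖ₊₁ = ⌊(a₀+mₖ₊₁)/dₖ₊₁⌋:
  k=1: m=35, d=35, a=2
  k=2: m=35, d=1, a=70
d=1 and a=2a₀=70 at k=2, so the next step gives (m, d) = (35, 35) again — its k=1 value — and the period has length 2.

[35; 2, 70]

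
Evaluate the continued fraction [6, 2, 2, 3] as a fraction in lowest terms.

109/17

Fold from the inside: start with 3/1.
  2 + 1/3 = 7/3
  2 + 3/7 = 17/7
  6 + 7/17 = 109/17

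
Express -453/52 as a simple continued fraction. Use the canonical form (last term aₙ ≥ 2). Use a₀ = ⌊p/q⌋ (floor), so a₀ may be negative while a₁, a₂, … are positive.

-453 = -9*52 + 15
52 = 3*15 + 7
15 = 2*7 + 1
7 = 7*1 + 0  (stop)
So -453/52 = [-9; 3, 2, 7].

[-9; 3, 2, 7]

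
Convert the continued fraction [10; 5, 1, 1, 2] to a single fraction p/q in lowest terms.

Using pₖ = aₖpₖ₋₁ + pₖ₋₂ and qₖ = aₖqₖ₋₁ + qₖ₋₂:
  k=0: a=10, p=10, q=1
  k=1: a=5, p=51, q=5
  k=2: a=1, p=61, q=6
  k=3: a=1, p=112, q=11
  k=4: a=2, p=285, q=28

285/28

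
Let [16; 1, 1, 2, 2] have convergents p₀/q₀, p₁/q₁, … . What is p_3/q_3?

83/5

Using pₖ = aₖpₖ₋₁ + pₖ₋₂, qₖ = aₖqₖ₋₁ + qₖ₋₂ (with p₋₁=1, p₋₂=0, q₋₁=0, q₋₂=1):
  k=0: a=16, p=16, q=1
  k=1: a=1, p=17, q=1
  k=2: a=1, p=33, q=2
  k=3: a=2, p=83, q=5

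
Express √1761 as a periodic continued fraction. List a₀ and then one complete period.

[41; 1, 26, 1, 82]

a₀ = ⌊√1761⌋ = 41.
With m₀=0, d₀=1 and mₖ₊₁ = dₖaₖ − mₖ, dₖ₊₁ = (n − mₖ₊₁²)/dₖ, aₖ₊₁ = ⌊(a₀+mₖ₊₁)/dₖ₊₁⌋:
  k=1: m=41, d=80, a=1
  k=2: m=39, d=3, a=26
  k=3: m=39, d=80, a=1
  k=4: m=41, d=1, a=82
d=1 and a=2a₀=82 at k=4, so the next step gives (m, d) = (41, 80) again — its k=1 value — and the period has length 4.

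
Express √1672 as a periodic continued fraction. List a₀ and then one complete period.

[40; 1, 8, 10, 8, 1, 80]

a₀ = ⌊√1672⌋ = 40.
With m₀=0, d₀=1 and mₖ₊₁ = dₖaₖ − mₖ, dₖ₊₁ = (n − mₖ₊₁²)/dₖ, aₖ₊₁ = ⌊(a₀+mₖ₊₁)/dₖ₊₁⌋:
  k=1: m=40, d=72, a=1
  k=2: m=32, d=9, a=8
  k=3: m=40, d=8, a=10
  k=4: m=40, d=9, a=8
  k=5: m=32, d=72, a=1
  k=6: m=40, d=1, a=80
d=1 and a=2a₀=80 at k=6, so the next step gives (m, d) = (40, 72) again — its k=1 value — and the period has length 6.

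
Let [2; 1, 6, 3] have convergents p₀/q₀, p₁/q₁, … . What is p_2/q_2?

Using pₖ = aₖpₖ₋₁ + pₖ₋₂, qₖ = aₖqₖ₋₁ + qₖ₋₂ (with p₋₁=1, p₋₂=0, q₋₁=0, q₋₂=1):
  k=0: a=2, p=2, q=1
  k=1: a=1, p=3, q=1
  k=2: a=6, p=20, q=7

20/7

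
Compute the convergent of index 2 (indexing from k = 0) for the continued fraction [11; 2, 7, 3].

Using pₖ = aₖpₖ₋₁ + pₖ₋₂, qₖ = aₖqₖ₋₁ + qₖ₋₂ (with p₋₁=1, p₋₂=0, q₋₁=0, q₋₂=1):
  k=0: a=11, p=11, q=1
  k=1: a=2, p=23, q=2
  k=2: a=7, p=172, q=15

172/15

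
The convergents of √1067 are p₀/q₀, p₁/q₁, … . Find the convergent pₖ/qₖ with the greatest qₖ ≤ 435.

√1067 = [32; 1, 1, 1, 64, …] (period length 4).
Convergents:
  p_0/q_0 = 32/1
  p_1/q_1 = 33/1
  p_2/q_2 = 65/2
  p_3/q_3 = 98/3
  p_4/q_4 = 6337/194
  p_5/q_5 = 6435/197
  p_6/q_6 = 12772/391
  p_7/q_7 = 19207/588
q_6 = 391 ≤ 435 < 588 = q_7, so the answer is 12772/391.

12772/391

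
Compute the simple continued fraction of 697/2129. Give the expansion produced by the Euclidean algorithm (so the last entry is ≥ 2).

697 = 0×2129 + 697
2129 = 3×697 + 38
697 = 18×38 + 13
38 = 2×13 + 12
13 = 1×12 + 1
12 = 12×1 + 0  (stop)
So 697/2129 = [0; 3, 18, 2, 1, 12].

[0; 3, 18, 2, 1, 12]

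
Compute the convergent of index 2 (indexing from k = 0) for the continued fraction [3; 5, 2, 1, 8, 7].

35/11

Using pₖ = aₖpₖ₋₁ + pₖ₋₂, qₖ = aₖqₖ₋₁ + qₖ₋₂ (with p₋₁=1, p₋₂=0, q₋₁=0, q₋₂=1):
  k=0: a=3, p=3, q=1
  k=1: a=5, p=16, q=5
  k=2: a=2, p=35, q=11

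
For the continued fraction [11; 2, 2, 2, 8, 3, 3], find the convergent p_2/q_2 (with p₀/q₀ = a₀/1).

Using pₖ = aₖpₖ₋₁ + pₖ₋₂, qₖ = aₖqₖ₋₁ + qₖ₋₂ (with p₋₁=1, p₋₂=0, q₋₁=0, q₋₂=1):
  k=0: a=11, p=11, q=1
  k=1: a=2, p=23, q=2
  k=2: a=2, p=57, q=5

57/5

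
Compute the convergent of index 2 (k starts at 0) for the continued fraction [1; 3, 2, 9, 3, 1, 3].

Using pₖ = aₖpₖ₋₁ + pₖ₋₂, qₖ = aₖqₖ₋₁ + qₖ₋₂ (with p₋₁=1, p₋₂=0, q₋₁=0, q₋₂=1):
  k=0: a=1, p=1, q=1
  k=1: a=3, p=4, q=3
  k=2: a=2, p=9, q=7

9/7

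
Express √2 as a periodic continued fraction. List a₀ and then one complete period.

a₀ = ⌊√2⌋ = 1.
With m₀=0, d₀=1 and mₖ₊₁ = dₖaₖ − mₖ, dₖ₊₁ = (n − mₖ₊₁²)/dₖ, aₖ₊₁ = ⌊(a₀+mₖ₊₁)/dₖ₊₁⌋:
  k=1: m=1, d=1, a=2
d=1 and a=2a₀=2 at k=1, so the next step gives (m, d) = (1, 1) again — its k=1 value — and the period has length 1.

[1; 2]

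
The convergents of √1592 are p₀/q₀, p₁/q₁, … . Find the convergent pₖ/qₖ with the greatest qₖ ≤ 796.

31481/789

√1592 = [39; 1, 8, 1, 78, …] (period length 4).
Convergents:
  p_0/q_0 = 39/1
  p_1/q_1 = 40/1
  p_2/q_2 = 359/9
  p_3/q_3 = 399/10
  p_4/q_4 = 31481/789
  p_5/q_5 = 31880/799
q_4 = 789 ≤ 796 < 799 = q_5, so the answer is 31481/789.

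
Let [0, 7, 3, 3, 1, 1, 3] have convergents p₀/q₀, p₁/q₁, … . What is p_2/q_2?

3/22

Using pₖ = aₖpₖ₋₁ + pₖ₋₂, qₖ = aₖqₖ₋₁ + qₖ₋₂ (with p₋₁=1, p₋₂=0, q₋₁=0, q₋₂=1):
  k=0: a=0, p=0, q=1
  k=1: a=7, p=1, q=7
  k=2: a=3, p=3, q=22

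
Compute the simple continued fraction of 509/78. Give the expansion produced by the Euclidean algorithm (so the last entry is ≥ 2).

509 = 6*78 + 41
78 = 1*41 + 37
41 = 1*37 + 4
37 = 9*4 + 1
4 = 4*1 + 0  (stop)
So 509/78 = [6; 1, 1, 9, 4].

[6; 1, 1, 9, 4]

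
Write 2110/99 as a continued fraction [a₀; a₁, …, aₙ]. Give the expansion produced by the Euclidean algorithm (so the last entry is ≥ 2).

[21; 3, 5, 6]

2110 = 21*99 + 31
99 = 3*31 + 6
31 = 5*6 + 1
6 = 6*1 + 0  (stop)
So 2110/99 = [21; 3, 5, 6].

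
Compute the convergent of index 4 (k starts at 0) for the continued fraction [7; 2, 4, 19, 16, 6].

Using pₖ = aₖpₖ₋₁ + pₖ₋₂, qₖ = aₖqₖ₋₁ + qₖ₋₂ (with p₋₁=1, p₋₂=0, q₋₁=0, q₋₂=1):
  k=0: a=7, p=7, q=1
  k=1: a=2, p=15, q=2
  k=2: a=4, p=67, q=9
  k=3: a=19, p=1288, q=173
  k=4: a=16, p=20675, q=2777

20675/2777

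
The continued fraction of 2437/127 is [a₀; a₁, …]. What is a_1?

2437 = 19·127 + 24   →  a_0 = 19
127 = 5·24 + 7   →  a_1 = 5

5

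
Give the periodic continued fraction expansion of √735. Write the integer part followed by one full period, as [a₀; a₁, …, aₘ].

a₀ = ⌊√735⌋ = 27.

[27; 9, 54]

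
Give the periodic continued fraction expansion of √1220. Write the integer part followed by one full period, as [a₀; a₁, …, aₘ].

a₀ = ⌊√1220⌋ = 34.

[34; 1, 12, 1, 68]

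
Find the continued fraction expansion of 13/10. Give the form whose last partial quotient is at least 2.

[1; 3, 3]

13 = 1·10 + 3
10 = 3·3 + 1
3 = 3·1 + 0  (stop)
So 13/10 = [1; 3, 3].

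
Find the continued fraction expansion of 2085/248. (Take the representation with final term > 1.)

2085 = 8×248 + 101
248 = 2×101 + 46
101 = 2×46 + 9
46 = 5×9 + 1
9 = 9×1 + 0  (stop)
So 2085/248 = [8; 2, 2, 5, 9].

[8; 2, 2, 5, 9]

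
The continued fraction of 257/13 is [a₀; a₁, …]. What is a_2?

257 = 19·13 + 10   →  a_0 = 19
13 = 1·10 + 3   →  a_1 = 1
10 = 3·3 + 1   →  a_2 = 3

3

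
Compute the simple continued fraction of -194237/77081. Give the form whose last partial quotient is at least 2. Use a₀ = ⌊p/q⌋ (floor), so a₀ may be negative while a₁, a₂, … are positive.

[-3; 2, 12, 17, 4, 7, 6]

-194237 = -3·77081 + 37006
77081 = 2·37006 + 3069
37006 = 12·3069 + 178
3069 = 17·178 + 43
178 = 4·43 + 6
43 = 7·6 + 1
6 = 6·1 + 0  (stop)
So -194237/77081 = [-3; 2, 12, 17, 4, 7, 6].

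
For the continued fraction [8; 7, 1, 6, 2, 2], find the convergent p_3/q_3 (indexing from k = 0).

447/55

Using pₖ = aₖpₖ₋₁ + pₖ₋₂, qₖ = aₖqₖ₋₁ + qₖ₋₂ (with p₋₁=1, p₋₂=0, q₋₁=0, q₋₂=1):
  k=0: a=8, p=8, q=1
  k=1: a=7, p=57, q=7
  k=2: a=1, p=65, q=8
  k=3: a=6, p=447, q=55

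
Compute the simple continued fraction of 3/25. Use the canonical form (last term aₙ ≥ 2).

[0; 8, 3]

3 = 0·25 + 3
25 = 8·3 + 1
3 = 3·1 + 0  (stop)
So 3/25 = [0; 8, 3].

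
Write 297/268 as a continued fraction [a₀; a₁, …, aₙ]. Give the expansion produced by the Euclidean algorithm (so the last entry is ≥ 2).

297 = 1×268 + 29
268 = 9×29 + 7
29 = 4×7 + 1
7 = 7×1 + 0  (stop)
So 297/268 = [1; 9, 4, 7].

[1; 9, 4, 7]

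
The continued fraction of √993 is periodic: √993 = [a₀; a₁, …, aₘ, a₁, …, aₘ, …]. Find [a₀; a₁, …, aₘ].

[31; 1, 1, 20, 1, 1, 62]

a₀ = ⌊√993⌋ = 31.
With m₀=0, d₀=1 and mₖ₊₁ = dₖaₖ − mₖ, dₖ₊₁ = (n − mₖ₊₁²)/dₖ, aₖ₊₁ = ⌊(a₀+mₖ₊₁)/dₖ₊₁⌋:
  k=1: m=31, d=32, a=1
  k=2: m=1, d=31, a=1
  k=3: m=30, d=3, a=20
  k=4: m=30, d=31, a=1
  k=5: m=1, d=32, a=1
  k=6: m=31, d=1, a=62
d=1 and a=2a₀=62 at k=6, so the next step gives (m, d) = (31, 32) again — its k=1 value — and the period has length 6.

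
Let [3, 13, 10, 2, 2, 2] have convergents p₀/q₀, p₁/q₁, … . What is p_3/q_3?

Using pₖ = aₖpₖ₋₁ + pₖ₋₂, qₖ = aₖqₖ₋₁ + qₖ₋₂ (with p₋₁=1, p₋₂=0, q₋₁=0, q₋₂=1):
  k=0: a=3, p=3, q=1
  k=1: a=13, p=40, q=13
  k=2: a=10, p=403, q=131
  k=3: a=2, p=846, q=275

846/275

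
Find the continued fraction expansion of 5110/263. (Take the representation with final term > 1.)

[19; 2, 3, 18, 2]

5110 = 19·263 + 113
263 = 2·113 + 37
113 = 3·37 + 2
37 = 18·2 + 1
2 = 2·1 + 0  (stop)
So 5110/263 = [19; 2, 3, 18, 2].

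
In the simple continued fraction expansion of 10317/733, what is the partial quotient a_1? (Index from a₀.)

10317 = 14·733 + 55   →  a_0 = 14
733 = 13·55 + 18   →  a_1 = 13

13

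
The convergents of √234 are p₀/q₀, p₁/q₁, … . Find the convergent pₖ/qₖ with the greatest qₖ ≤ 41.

√234 = [15; 3, 2, 1, 2, 1, 2, 3, 30, …] (period length 8).
Convergents:
  p_0/q_0 = 15/1
  p_1/q_1 = 46/3
  p_2/q_2 = 107/7
  p_3/q_3 = 153/10
  p_4/q_4 = 413/27
  p_5/q_5 = 566/37
  p_6/q_6 = 1545/101
q_5 = 37 ≤ 41 < 101 = q_6, so the answer is 566/37.

566/37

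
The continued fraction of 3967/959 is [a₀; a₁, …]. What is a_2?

3

3967 = 4·959 + 131   →  a_0 = 4
959 = 7·131 + 42   →  a_1 = 7
131 = 3·42 + 5   →  a_2 = 3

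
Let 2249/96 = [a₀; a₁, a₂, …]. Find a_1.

2

2249 = 23·96 + 41   →  a_0 = 23
96 = 2·41 + 14   →  a_1 = 2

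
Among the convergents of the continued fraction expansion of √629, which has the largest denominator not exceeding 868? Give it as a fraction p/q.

√629 = [25; 12, 1, 1, 12, 50, …] (period length 5).
Convergents:
  p_0/q_0 = 25/1
  p_1/q_1 = 301/12
  p_2/q_2 = 326/13
  p_3/q_3 = 627/25
  p_4/q_4 = 7850/313
  p_5/q_5 = 393127/15675
q_4 = 313 ≤ 868 < 15675 = q_5, so the answer is 7850/313.

7850/313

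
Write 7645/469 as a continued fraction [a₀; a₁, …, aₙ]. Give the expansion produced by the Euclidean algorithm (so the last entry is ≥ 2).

[16; 3, 3, 15, 3]

7645 = 16*469 + 141
469 = 3*141 + 46
141 = 3*46 + 3
46 = 15*3 + 1
3 = 3*1 + 0  (stop)
So 7645/469 = [16; 3, 3, 15, 3].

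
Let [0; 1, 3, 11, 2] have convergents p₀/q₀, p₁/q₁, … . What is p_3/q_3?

34/45

Using pₖ = aₖpₖ₋₁ + pₖ₋₂, qₖ = aₖqₖ₋₁ + qₖ₋₂ (with p₋₁=1, p₋₂=0, q₋₁=0, q₋₂=1):
  k=0: a=0, p=0, q=1
  k=1: a=1, p=1, q=1
  k=2: a=3, p=3, q=4
  k=3: a=11, p=34, q=45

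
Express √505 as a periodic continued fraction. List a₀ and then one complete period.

a₀ = ⌊√505⌋ = 22.
With m₀=0, d₀=1 and mₖ₊₁ = dₖaₖ − mₖ, dₖ₊₁ = (n − mₖ₊₁²)/dₖ, aₖ₊₁ = ⌊(a₀+mₖ₊₁)/dₖ₊₁⌋:
  k=1: m=22, d=21, a=2
  k=2: m=20, d=5, a=8
  k=3: m=20, d=21, a=2
  k=4: m=22, d=1, a=44
d=1 and a=2a₀=44 at k=4, so the next step gives (m, d) = (22, 21) again — its k=1 value — and the period has length 4.

[22; 2, 8, 2, 44]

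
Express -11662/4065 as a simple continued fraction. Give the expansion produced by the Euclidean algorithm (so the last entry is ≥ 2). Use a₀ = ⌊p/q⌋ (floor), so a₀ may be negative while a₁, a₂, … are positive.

[-3; 7, 1, 1, 1, 2, 9, 7]

-11662 = -3·4065 + 533
4065 = 7·533 + 334
533 = 1·334 + 199
334 = 1·199 + 135
199 = 1·135 + 64
135 = 2·64 + 7
64 = 9·7 + 1
7 = 7·1 + 0  (stop)
So -11662/4065 = [-3; 7, 1, 1, 1, 2, 9, 7].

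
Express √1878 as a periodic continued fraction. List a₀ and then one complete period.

a₀ = ⌊√1878⌋ = 43.
With m₀=0, d₀=1 and mₖ₊₁ = dₖaₖ − mₖ, dₖ₊₁ = (n − mₖ₊₁²)/dₖ, aₖ₊₁ = ⌊(a₀+mₖ₊₁)/dₖ₊₁⌋:
  k=1: m=43, d=29, a=2
  k=2: m=15, d=57, a=1
  k=3: m=42, d=2, a=42
  k=4: m=42, d=57, a=1
  k=5: m=15, d=29, a=2
  k=6: m=43, d=1, a=86
d=1 and a=2a₀=86 at k=6, so the next step gives (m, d) = (43, 29) again — its k=1 value — and the period has length 6.

[43; 2, 1, 42, 1, 2, 86]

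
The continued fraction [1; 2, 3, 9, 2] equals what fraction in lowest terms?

Fold from the inside: start with 2/1.
  9 + 1/2 = 19/2
  3 + 2/19 = 59/19
  2 + 19/59 = 137/59
  1 + 59/137 = 196/137

196/137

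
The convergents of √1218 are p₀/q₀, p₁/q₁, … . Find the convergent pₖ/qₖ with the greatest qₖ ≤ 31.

349/10

√1218 = [34; 1, 8, 1, 68, …] (period length 4).
Convergents:
  p_0/q_0 = 34/1
  p_1/q_1 = 35/1
  p_2/q_2 = 314/9
  p_3/q_3 = 349/10
  p_4/q_4 = 24046/689
q_3 = 10 ≤ 31 < 689 = q_4, so the answer is 349/10.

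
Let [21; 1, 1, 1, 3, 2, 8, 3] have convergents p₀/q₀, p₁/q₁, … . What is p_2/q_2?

Using pₖ = aₖpₖ₋₁ + pₖ₋₂, qₖ = aₖqₖ₋₁ + qₖ₋₂ (with p₋₁=1, p₋₂=0, q₋₁=0, q₋₂=1):
  k=0: a=21, p=21, q=1
  k=1: a=1, p=22, q=1
  k=2: a=1, p=43, q=2

43/2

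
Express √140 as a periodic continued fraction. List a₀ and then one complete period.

[11; 1, 4, 1, 22]

a₀ = ⌊√140⌋ = 11.
With m₀=0, d₀=1 and mₖ₊₁ = dₖaₖ − mₖ, dₖ₊₁ = (n − mₖ₊₁²)/dₖ, aₖ₊₁ = ⌊(a₀+mₖ₊₁)/dₖ₊₁⌋:
  k=1: m=11, d=19, a=1
  k=2: m=8, d=4, a=4
  k=3: m=8, d=19, a=1
  k=4: m=11, d=1, a=22
d=1 and a=2a₀=22 at k=4, so the next step gives (m, d) = (11, 19) again — its k=1 value — and the period has length 4.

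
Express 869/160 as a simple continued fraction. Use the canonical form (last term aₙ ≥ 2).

869 = 5×160 + 69
160 = 2×69 + 22
69 = 3×22 + 3
22 = 7×3 + 1
3 = 3×1 + 0  (stop)
So 869/160 = [5; 2, 3, 7, 3].

[5; 2, 3, 7, 3]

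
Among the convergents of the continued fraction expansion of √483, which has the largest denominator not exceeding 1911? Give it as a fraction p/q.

√483 = [21; 1, 42, …] (period length 2).
Convergents:
  p_0/q_0 = 21/1
  p_1/q_1 = 22/1
  p_2/q_2 = 945/43
  p_3/q_3 = 967/44
  p_4/q_4 = 41559/1891
  p_5/q_5 = 42526/1935
q_4 = 1891 ≤ 1911 < 1935 = q_5, so the answer is 41559/1891.

41559/1891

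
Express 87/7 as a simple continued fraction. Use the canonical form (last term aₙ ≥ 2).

[12; 2, 3]

87 = 12×7 + 3
7 = 2×3 + 1
3 = 3×1 + 0  (stop)
So 87/7 = [12; 2, 3].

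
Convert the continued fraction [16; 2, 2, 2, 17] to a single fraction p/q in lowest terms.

3431/209

Fold from the inside: start with 17/1.
  2 + 1/17 = 35/17
  2 + 17/35 = 87/35
  2 + 35/87 = 209/87
  16 + 87/209 = 3431/209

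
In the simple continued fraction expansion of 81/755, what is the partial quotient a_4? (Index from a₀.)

81 = 0·755 + 81   →  a_0 = 0
755 = 9·81 + 26   →  a_1 = 9
81 = 3·26 + 3   →  a_2 = 3
26 = 8·3 + 2   →  a_3 = 8
3 = 1·2 + 1   →  a_4 = 1

1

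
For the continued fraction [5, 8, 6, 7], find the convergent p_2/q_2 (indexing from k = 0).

251/49

Using pₖ = aₖpₖ₋₁ + pₖ₋₂, qₖ = aₖqₖ₋₁ + qₖ₋₂ (with p₋₁=1, p₋₂=0, q₋₁=0, q₋₂=1):
  k=0: a=5, p=5, q=1
  k=1: a=8, p=41, q=8
  k=2: a=6, p=251, q=49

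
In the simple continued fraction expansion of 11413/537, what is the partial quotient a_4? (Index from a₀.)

2

11413 = 21·537 + 136   →  a_0 = 21
537 = 3·136 + 129   →  a_1 = 3
136 = 1·129 + 7   →  a_2 = 1
129 = 18·7 + 3   →  a_3 = 18
7 = 2·3 + 1   →  a_4 = 2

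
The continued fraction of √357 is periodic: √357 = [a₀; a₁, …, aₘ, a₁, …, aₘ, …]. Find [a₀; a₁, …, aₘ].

[18; 1, 8, 2, 8, 1, 36]

a₀ = ⌊√357⌋ = 18.
With m₀=0, d₀=1 and mₖ₊₁ = dₖaₖ − mₖ, dₖ₊₁ = (n − mₖ₊₁²)/dₖ, aₖ₊₁ = ⌊(a₀+mₖ₊₁)/dₖ₊₁⌋:
  k=1: m=18, d=33, a=1
  k=2: m=15, d=4, a=8
  k=3: m=17, d=17, a=2
  k=4: m=17, d=4, a=8
  k=5: m=15, d=33, a=1
  k=6: m=18, d=1, a=36
d=1 and a=2a₀=36 at k=6, so the next step gives (m, d) = (18, 33) again — its k=1 value — and the period has length 6.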